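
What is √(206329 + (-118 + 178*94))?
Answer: √222943 ≈ 472.17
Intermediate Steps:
√(206329 + (-118 + 178*94)) = √(206329 + (-118 + 16732)) = √(206329 + 16614) = √222943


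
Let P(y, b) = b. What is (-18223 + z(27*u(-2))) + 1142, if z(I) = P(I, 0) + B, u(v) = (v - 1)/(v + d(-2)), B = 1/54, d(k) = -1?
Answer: -922373/54 ≈ -17081.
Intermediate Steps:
B = 1/54 ≈ 0.018519
u(v) = 1 (u(v) = (v - 1)/(v - 1) = (-1 + v)/(-1 + v) = 1)
z(I) = 1/54 (z(I) = 0 + 1/54 = 1/54)
(-18223 + z(27*u(-2))) + 1142 = (-18223 + 1/54) + 1142 = -984041/54 + 1142 = -922373/54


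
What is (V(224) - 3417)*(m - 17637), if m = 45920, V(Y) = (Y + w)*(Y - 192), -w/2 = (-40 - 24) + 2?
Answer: 218316477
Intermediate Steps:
w = 124 (w = -2*((-40 - 24) + 2) = -2*(-64 + 2) = -2*(-62) = 124)
V(Y) = (-192 + Y)*(124 + Y) (V(Y) = (Y + 124)*(Y - 192) = (124 + Y)*(-192 + Y) = (-192 + Y)*(124 + Y))
(V(224) - 3417)*(m - 17637) = ((-23808 + 224**2 - 68*224) - 3417)*(45920 - 17637) = ((-23808 + 50176 - 15232) - 3417)*28283 = (11136 - 3417)*28283 = 7719*28283 = 218316477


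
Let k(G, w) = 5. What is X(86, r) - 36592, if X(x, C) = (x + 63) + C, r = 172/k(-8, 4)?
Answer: -182043/5 ≈ -36409.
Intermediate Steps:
r = 172/5 ≈ 34.400
X(x, C) = 63 + C + x (X(x, C) = (63 + x) + C = 63 + C + x)
X(86, r) - 36592 = (63 + 172/5 + 86) - 36592 = 917/5 - 36592 = -182043/5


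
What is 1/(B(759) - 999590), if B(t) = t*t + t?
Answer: -1/422750 ≈ -2.3655e-6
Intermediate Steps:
B(t) = t + t² (B(t) = t² + t = t + t²)
1/(B(759) - 999590) = 1/(759*(1 + 759) - 999590) = 1/(759*760 - 999590) = 1/(576840 - 999590) = 1/(-422750) = -1/422750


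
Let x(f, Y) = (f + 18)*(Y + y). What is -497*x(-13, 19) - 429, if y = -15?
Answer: -10369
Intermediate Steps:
x(f, Y) = (-15 + Y)*(18 + f) (x(f, Y) = (f + 18)*(Y - 15) = (18 + f)*(-15 + Y) = (-15 + Y)*(18 + f))
-497*x(-13, 19) - 429 = -497*(-270 - 15*(-13) + 18*19 + 19*(-13)) - 429 = -497*(-270 + 195 + 342 - 247) - 429 = -497*20 - 429 = -9940 - 429 = -10369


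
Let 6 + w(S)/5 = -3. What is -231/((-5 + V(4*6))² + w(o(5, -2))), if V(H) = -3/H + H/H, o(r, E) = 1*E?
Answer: 4928/597 ≈ 8.2546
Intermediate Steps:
o(r, E) = E
w(S) = -45 (w(S) = -30 + 5*(-3) = -30 - 15 = -45)
V(H) = 1 - 3/H (V(H) = -3/H + 1 = 1 - 3/H)
-231/((-5 + V(4*6))² + w(o(5, -2))) = -231/((-5 + (-3 + 4*6)/((4*6)))² - 45) = -231/((-5 + (-3 + 24)/24)² - 45) = -231/((-5 + (1/24)*21)² - 45) = -231/((-5 + 7/8)² - 45) = -231/((-33/8)² - 45) = -231/(1089/64 - 45) = -231/(-1791/64) = -231*(-64/1791) = 4928/597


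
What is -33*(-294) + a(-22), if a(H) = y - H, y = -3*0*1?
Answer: 9724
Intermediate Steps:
y = 0 (y = 0*1 = 0)
a(H) = -H (a(H) = 0 - H = -H)
-33*(-294) + a(-22) = -33*(-294) - 1*(-22) = 9702 + 22 = 9724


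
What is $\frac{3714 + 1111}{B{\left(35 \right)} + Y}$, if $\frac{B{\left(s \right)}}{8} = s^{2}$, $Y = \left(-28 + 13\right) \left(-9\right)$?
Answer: $\frac{965}{1987} \approx 0.48566$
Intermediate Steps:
$Y = 135$ ($Y = \left(-15\right) \left(-9\right) = 135$)
$B{\left(s \right)} = 8 s^{2}$
$\frac{3714 + 1111}{B{\left(35 \right)} + Y} = \frac{3714 + 1111}{8 \cdot 35^{2} + 135} = \frac{4825}{8 \cdot 1225 + 135} = \frac{4825}{9800 + 135} = \frac{4825}{9935} = 4825 \cdot \frac{1}{9935} = \frac{965}{1987}$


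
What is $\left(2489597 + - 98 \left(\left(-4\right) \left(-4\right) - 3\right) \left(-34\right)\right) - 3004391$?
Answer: $-471478$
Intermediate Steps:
$\left(2489597 + - 98 \left(\left(-4\right) \left(-4\right) - 3\right) \left(-34\right)\right) - 3004391 = \left(2489597 + - 98 \left(16 - 3\right) \left(-34\right)\right) - 3004391 = \left(2489597 + \left(-98\right) 13 \left(-34\right)\right) - 3004391 = \left(2489597 - -43316\right) - 3004391 = \left(2489597 + 43316\right) - 3004391 = 2532913 - 3004391 = -471478$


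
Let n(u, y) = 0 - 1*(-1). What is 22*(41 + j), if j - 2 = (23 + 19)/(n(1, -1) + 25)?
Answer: 12760/13 ≈ 981.54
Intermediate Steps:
n(u, y) = 1 (n(u, y) = 0 + 1 = 1)
j = 47/13 (j = 2 + (23 + 19)/(1 + 25) = 2 + 42/26 = 2 + 42*(1/26) = 2 + 21/13 = 47/13 ≈ 3.6154)
22*(41 + j) = 22*(41 + 47/13) = 22*(580/13) = 12760/13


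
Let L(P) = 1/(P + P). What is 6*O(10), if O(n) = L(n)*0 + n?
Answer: 60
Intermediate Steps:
L(P) = 1/(2*P)
O(n) = n (O(n) = (1/(2*n))*0 + n = 0 + n = n)
6*O(10) = 6*10 = 60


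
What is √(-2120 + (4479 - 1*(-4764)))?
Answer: √7123 ≈ 84.398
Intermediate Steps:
√(-2120 + (4479 - 1*(-4764))) = √(-2120 + (4479 + 4764)) = √(-2120 + 9243) = √7123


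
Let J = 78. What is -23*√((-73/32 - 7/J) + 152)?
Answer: -529*√27534/312 ≈ -281.34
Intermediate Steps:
-23*√((-73/32 - 7/J) + 152) = -23*√((-73/32 - 7/78) + 152) = -23*√(-2959/1248 + 152) = -529*√27534/312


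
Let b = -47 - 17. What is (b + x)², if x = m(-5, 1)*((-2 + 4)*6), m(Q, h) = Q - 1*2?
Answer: 21904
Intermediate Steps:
m(Q, h) = -2 + Q (m(Q, h) = Q - 2 = -2 + Q)
b = -64
x = -84 (x = (-2 - 5)*((-2 + 4)*6) = -14*6 = -7*12 = -84)
(b + x)² = (-64 - 84)² = (-148)² = 21904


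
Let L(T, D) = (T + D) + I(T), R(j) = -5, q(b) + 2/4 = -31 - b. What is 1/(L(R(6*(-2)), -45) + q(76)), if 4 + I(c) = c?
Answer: -2/333 ≈ -0.0060060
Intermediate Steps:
q(b) = -63/2 - b (q(b) = -½ + (-31 - b) = -63/2 - b)
I(c) = -4 + c
L(T, D) = -4 + D + 2*T (L(T, D) = (T + D) + (-4 + T) = (D + T) + (-4 + T) = -4 + D + 2*T)
1/(L(R(6*(-2)), -45) + q(76)) = 1/((-4 - 45 + 2*(-5)) + (-63/2 - 1*76)) = 1/((-4 - 45 - 10) + (-63/2 - 76)) = 1/(-59 - 215/2) = 1/(-333/2) = -2/333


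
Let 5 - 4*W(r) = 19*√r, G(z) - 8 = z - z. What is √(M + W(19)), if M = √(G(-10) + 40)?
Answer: √(5 - 19*√19 + 16*√3)/2 ≈ 3.5393*I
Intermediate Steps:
G(z) = 8 (G(z) = 8 + (z - z) = 8 + 0 = 8)
W(r) = 5/4 - 19*√r/4
M = 4*√3 (M = √(8 + 40) = √48 = 4*√3 ≈ 6.9282)
√(M + W(19)) = √(4*√3 + (5/4 - 19*√19/4)) = √(5/4 + 4*√3 - 19*√19/4)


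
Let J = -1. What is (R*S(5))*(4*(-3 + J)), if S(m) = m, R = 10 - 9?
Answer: -80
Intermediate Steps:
R = 1
(R*S(5))*(4*(-3 + J)) = (1*5)*(4*(-3 - 1)) = 5*(4*(-4)) = 5*(-16) = -80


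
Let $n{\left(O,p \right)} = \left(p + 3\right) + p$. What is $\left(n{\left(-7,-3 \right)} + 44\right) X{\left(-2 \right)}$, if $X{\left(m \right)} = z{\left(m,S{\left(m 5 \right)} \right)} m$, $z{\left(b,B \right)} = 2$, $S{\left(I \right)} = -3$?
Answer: $-164$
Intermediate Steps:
$X{\left(m \right)} = 2 m$
$n{\left(O,p \right)} = 3 + 2 p$ ($n{\left(O,p \right)} = \left(3 + p\right) + p = 3 + 2 p$)
$\left(n{\left(-7,-3 \right)} + 44\right) X{\left(-2 \right)} = \left(\left(3 + 2 \left(-3\right)\right) + 44\right) 2 \left(-2\right) = \left(\left(3 - 6\right) + 44\right) \left(-4\right) = \left(-3 + 44\right) \left(-4\right) = 41 \left(-4\right) = -164$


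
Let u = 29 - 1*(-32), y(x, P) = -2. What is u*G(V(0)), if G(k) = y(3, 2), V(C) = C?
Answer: -122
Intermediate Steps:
G(k) = -2
u = 61 (u = 29 + 32 = 61)
u*G(V(0)) = 61*(-2) = -122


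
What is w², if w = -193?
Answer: 37249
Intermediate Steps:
w² = (-193)² = 37249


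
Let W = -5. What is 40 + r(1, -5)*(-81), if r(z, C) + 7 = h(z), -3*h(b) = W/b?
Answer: 472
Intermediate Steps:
h(b) = 5/(3*b) (h(b) = -(-5)/(3*b) = 5/(3*b))
r(z, C) = -7 + 5/(3*z)
40 + r(1, -5)*(-81) = 40 + (-7 + (5/3)/1)*(-81) = 40 + (-7 + (5/3)*1)*(-81) = 40 + (-7 + 5/3)*(-81) = 40 - 16/3*(-81) = 40 + 432 = 472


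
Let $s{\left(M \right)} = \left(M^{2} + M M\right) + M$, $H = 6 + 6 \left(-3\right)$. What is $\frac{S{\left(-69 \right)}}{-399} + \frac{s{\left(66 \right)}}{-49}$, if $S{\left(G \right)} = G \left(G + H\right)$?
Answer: $- \frac{25689}{133} \approx -193.15$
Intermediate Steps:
$H = -12$ ($H = 6 - 18 = -12$)
$S{\left(G \right)} = G \left(-12 + G\right)$ ($S{\left(G \right)} = G \left(G - 12\right) = G \left(-12 + G\right)$)
$s{\left(M \right)} = M + 2 M^{2}$ ($s{\left(M \right)} = \left(M^{2} + M^{2}\right) + M = 2 M^{2} + M = M + 2 M^{2}$)
$\frac{S{\left(-69 \right)}}{-399} + \frac{s{\left(66 \right)}}{-49} = \frac{\left(-69\right) \left(-12 - 69\right)}{-399} + \frac{66 \left(1 + 2 \cdot 66\right)}{-49} = \left(-69\right) \left(-81\right) \left(- \frac{1}{399}\right) + 66 \left(1 + 132\right) \left(- \frac{1}{49}\right) = 5589 \left(- \frac{1}{399}\right) + 66 \cdot 133 \left(- \frac{1}{49}\right) = - \frac{1863}{133} + 8778 \left(- \frac{1}{49}\right) = - \frac{1863}{133} - \frac{1254}{7} = - \frac{25689}{133}$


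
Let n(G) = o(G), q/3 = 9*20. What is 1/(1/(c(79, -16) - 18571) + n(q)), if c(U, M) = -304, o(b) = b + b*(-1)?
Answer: -18875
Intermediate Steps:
o(b) = 0 (o(b) = b - b = 0)
q = 540 (q = 3*(9*20) = 3*180 = 540)
n(G) = 0
1/(1/(c(79, -16) - 18571) + n(q)) = 1/(1/(-304 - 18571) + 0) = 1/(1/(-18875) + 0) = 1/(-1/18875 + 0) = 1/(-1/18875) = -18875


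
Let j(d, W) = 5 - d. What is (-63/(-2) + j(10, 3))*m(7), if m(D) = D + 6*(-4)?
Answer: -901/2 ≈ -450.50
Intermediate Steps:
m(D) = -24 + D (m(D) = D - 24 = -24 + D)
(-63/(-2) + j(10, 3))*m(7) = (-63/(-2) + (5 - 1*10))*(-24 + 7) = (-63*(-1/2) + (5 - 10))*(-17) = (63/2 - 5)*(-17) = (53/2)*(-17) = -901/2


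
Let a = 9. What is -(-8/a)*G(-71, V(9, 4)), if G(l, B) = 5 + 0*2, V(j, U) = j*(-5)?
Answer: 40/9 ≈ 4.4444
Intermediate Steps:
V(j, U) = -5*j
G(l, B) = 5 (G(l, B) = 5 + 0 = 5)
-(-8/a)*G(-71, V(9, 4)) = -(-8/9)*5 = -(-8*⅑)*5 = -(-8)*5/9 = -1*(-40/9) = 40/9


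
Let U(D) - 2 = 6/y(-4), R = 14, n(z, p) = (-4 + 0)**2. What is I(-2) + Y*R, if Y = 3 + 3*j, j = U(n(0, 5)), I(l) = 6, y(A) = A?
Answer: 69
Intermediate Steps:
n(z, p) = 16 (n(z, p) = (-4)**2 = 16)
U(D) = 1/2 (U(D) = 2 + 6/(-4) = 2 + 6*(-1/4) = 2 - 3/2 = 1/2)
j = 1/2 ≈ 0.50000
Y = 9/2 (Y = 3 + 3*(1/2) = 3 + 3/2 = 9/2 ≈ 4.5000)
I(-2) + Y*R = 6 + (9/2)*14 = 6 + 63 = 69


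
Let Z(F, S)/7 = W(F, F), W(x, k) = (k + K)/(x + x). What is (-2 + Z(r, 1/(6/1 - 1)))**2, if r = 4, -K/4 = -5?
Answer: 361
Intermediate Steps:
K = 20 (K = -4*(-5) = 20)
W(x, k) = (20 + k)/(2*x) (W(x, k) = (k + 20)/(x + x) = (20 + k)/((2*x)) = (20 + k)*(1/(2*x)) = (20 + k)/(2*x))
Z(F, S) = 7*(20 + F)/(2*F) (Z(F, S) = 7*((20 + F)/(2*F)) = 7*(20 + F)/(2*F))
(-2 + Z(r, 1/(6/1 - 1)))**2 = (-2 + (7/2 + 70/4))**2 = (-2 + (7/2 + 70*(1/4)))**2 = (-2 + (7/2 + 35/2))**2 = (-2 + 21)**2 = 19**2 = 361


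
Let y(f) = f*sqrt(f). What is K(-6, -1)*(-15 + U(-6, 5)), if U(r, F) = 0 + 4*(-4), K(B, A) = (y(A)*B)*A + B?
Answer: 186 + 186*I ≈ 186.0 + 186.0*I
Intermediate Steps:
y(f) = f**(3/2)
K(B, A) = B + B*A**(5/2) (K(B, A) = (A**(3/2)*B)*A + B = (B*A**(3/2))*A + B = B*A**(5/2) + B = B + B*A**(5/2))
U(r, F) = -16 (U(r, F) = 0 - 16 = -16)
K(-6, -1)*(-15 + U(-6, 5)) = (-6*(1 + (-1)**(5/2)))*(-15 - 16) = -6*(1 + I)*(-31) = (-6 - 6*I)*(-31) = 186 + 186*I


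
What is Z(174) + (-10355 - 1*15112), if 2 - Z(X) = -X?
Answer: -25291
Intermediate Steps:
Z(X) = 2 + X (Z(X) = 2 - (-1)*X = 2 + X)
Z(174) + (-10355 - 1*15112) = (2 + 174) + (-10355 - 1*15112) = 176 + (-10355 - 15112) = 176 - 25467 = -25291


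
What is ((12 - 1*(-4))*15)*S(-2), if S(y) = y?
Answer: -480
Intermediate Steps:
((12 - 1*(-4))*15)*S(-2) = ((12 - 1*(-4))*15)*(-2) = ((12 + 4)*15)*(-2) = (16*15)*(-2) = 240*(-2) = -480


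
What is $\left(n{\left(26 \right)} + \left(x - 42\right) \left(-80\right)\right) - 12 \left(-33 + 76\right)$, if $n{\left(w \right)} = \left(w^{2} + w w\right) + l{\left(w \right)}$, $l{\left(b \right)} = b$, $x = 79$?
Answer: $-2098$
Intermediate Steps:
$n{\left(w \right)} = w + 2 w^{2}$ ($n{\left(w \right)} = \left(w^{2} + w w\right) + w = \left(w^{2} + w^{2}\right) + w = 2 w^{2} + w = w + 2 w^{2}$)
$\left(n{\left(26 \right)} + \left(x - 42\right) \left(-80\right)\right) - 12 \left(-33 + 76\right) = \left(26 \left(1 + 2 \cdot 26\right) + \left(79 - 42\right) \left(-80\right)\right) - 12 \left(-33 + 76\right) = \left(26 \left(1 + 52\right) + 37 \left(-80\right)\right) - 516 = \left(26 \cdot 53 - 2960\right) - 516 = \left(1378 - 2960\right) - 516 = -1582 - 516 = -2098$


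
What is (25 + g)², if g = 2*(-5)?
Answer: 225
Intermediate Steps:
g = -10
(25 + g)² = (25 - 10)² = 15² = 225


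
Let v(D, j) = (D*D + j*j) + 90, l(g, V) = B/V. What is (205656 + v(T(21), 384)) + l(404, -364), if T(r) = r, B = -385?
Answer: 18389491/52 ≈ 3.5364e+5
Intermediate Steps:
l(g, V) = -385/V
v(D, j) = 90 + D² + j² (v(D, j) = (D² + j²) + 90 = 90 + D² + j²)
(205656 + v(T(21), 384)) + l(404, -364) = (205656 + (90 + 21² + 384²)) - 385/(-364) = (205656 + (90 + 441 + 147456)) - 385*(-1/364) = (205656 + 147987) + 55/52 = 353643 + 55/52 = 18389491/52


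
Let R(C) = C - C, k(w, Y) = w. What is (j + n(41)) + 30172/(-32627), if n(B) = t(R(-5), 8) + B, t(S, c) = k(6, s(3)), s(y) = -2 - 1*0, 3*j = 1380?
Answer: 16511717/32627 ≈ 506.08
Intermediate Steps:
j = 460 (j = (1/3)*1380 = 460)
s(y) = -2 (s(y) = -2 + 0 = -2)
R(C) = 0
t(S, c) = 6
n(B) = 6 + B
(j + n(41)) + 30172/(-32627) = (460 + (6 + 41)) + 30172/(-32627) = (460 + 47) + 30172*(-1/32627) = 507 - 30172/32627 = 16511717/32627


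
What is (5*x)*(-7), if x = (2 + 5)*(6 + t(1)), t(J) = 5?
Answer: -2695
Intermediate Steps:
x = 77 (x = (2 + 5)*(6 + 5) = 7*11 = 77)
(5*x)*(-7) = (5*77)*(-7) = 385*(-7) = -2695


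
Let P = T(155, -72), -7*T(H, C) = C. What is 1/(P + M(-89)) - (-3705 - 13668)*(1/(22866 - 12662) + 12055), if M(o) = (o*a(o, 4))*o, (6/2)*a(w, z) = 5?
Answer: 592923662089746567/2831110004 ≈ 2.0943e+8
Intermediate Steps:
T(H, C) = -C/7
a(w, z) = 5/3 (a(w, z) = (⅓)*5 = 5/3)
P = 72/7 (P = -⅐*(-72) = 72/7 ≈ 10.286)
M(o) = 5*o²/3 (M(o) = (o*(5/3))*o = (5*o/3)*o = 5*o²/3)
1/(P + M(-89)) - (-3705 - 13668)*(1/(22866 - 12662) + 12055) = 1/(72/7 + (5/3)*(-89)²) - (-3705 - 13668)*(1/(22866 - 12662) + 12055) = 1/(72/7 + (5/3)*7921) - (-17373)*(1/10204 + 12055) = 1/(72/7 + 39605/3) - (-17373)*(1/10204 + 12055) = 1/(277451/21) - (-17373)*123009221/10204 = 21/277451 - 1*(-2137039196433/10204) = 21/277451 + 2137039196433/10204 = 592923662089746567/2831110004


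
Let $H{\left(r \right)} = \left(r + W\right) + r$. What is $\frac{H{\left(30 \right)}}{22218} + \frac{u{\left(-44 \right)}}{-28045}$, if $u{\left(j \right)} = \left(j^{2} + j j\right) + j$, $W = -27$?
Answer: $- \frac{28041673}{207701270} \approx -0.13501$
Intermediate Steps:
$H{\left(r \right)} = -27 + 2 r$ ($H{\left(r \right)} = \left(r - 27\right) + r = \left(-27 + r\right) + r = -27 + 2 r$)
$u{\left(j \right)} = j + 2 j^{2}$ ($u{\left(j \right)} = \left(j^{2} + j^{2}\right) + j = 2 j^{2} + j = j + 2 j^{2}$)
$\frac{H{\left(30 \right)}}{22218} + \frac{u{\left(-44 \right)}}{-28045} = \frac{-27 + 2 \cdot 30}{22218} + \frac{\left(-44\right) \left(1 + 2 \left(-44\right)\right)}{-28045} = \left(-27 + 60\right) \frac{1}{22218} + - 44 \left(1 - 88\right) \left(- \frac{1}{28045}\right) = 33 \cdot \frac{1}{22218} + \left(-44\right) \left(-87\right) \left(- \frac{1}{28045}\right) = \frac{11}{7406} + 3828 \left(- \frac{1}{28045}\right) = \frac{11}{7406} - \frac{3828}{28045} = - \frac{28041673}{207701270}$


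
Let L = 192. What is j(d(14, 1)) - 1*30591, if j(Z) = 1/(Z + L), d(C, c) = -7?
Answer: -5659334/185 ≈ -30591.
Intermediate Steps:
j(Z) = 1/(192 + Z) (j(Z) = 1/(Z + 192) = 1/(192 + Z))
j(d(14, 1)) - 1*30591 = 1/(192 - 7) - 1*30591 = 1/185 - 30591 = -5659334/185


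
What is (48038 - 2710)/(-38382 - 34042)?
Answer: -5666/9053 ≈ -0.62587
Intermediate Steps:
(48038 - 2710)/(-38382 - 34042) = 45328/(-72424) = 45328*(-1/72424) = -5666/9053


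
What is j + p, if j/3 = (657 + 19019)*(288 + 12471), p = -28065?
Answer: 753110187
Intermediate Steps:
j = 753138252 (j = 3*((657 + 19019)*(288 + 12471)) = 3*(19676*12759) = 3*251046084 = 753138252)
j + p = 753138252 - 28065 = 753110187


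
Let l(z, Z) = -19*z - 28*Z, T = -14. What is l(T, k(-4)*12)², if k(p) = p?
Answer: 2592100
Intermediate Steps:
l(z, Z) = -28*Z - 19*z
l(T, k(-4)*12)² = (-(-112)*12 - 19*(-14))² = (-28*(-48) + 266)² = (1344 + 266)² = 1610² = 2592100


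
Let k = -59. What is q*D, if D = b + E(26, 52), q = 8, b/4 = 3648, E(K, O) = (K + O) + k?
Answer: 116888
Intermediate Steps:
E(K, O) = -59 + K + O (E(K, O) = (K + O) - 59 = -59 + K + O)
b = 14592 (b = 4*3648 = 14592)
D = 14611 (D = 14592 + (-59 + 26 + 52) = 14592 + 19 = 14611)
q*D = 8*14611 = 116888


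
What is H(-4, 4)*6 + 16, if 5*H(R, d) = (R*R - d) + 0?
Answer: 152/5 ≈ 30.400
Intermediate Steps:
H(R, d) = -d/5 + R²/5 (H(R, d) = ((R*R - d) + 0)/5 = ((R² - d) + 0)/5 = (R² - d)/5 = -d/5 + R²/5)
H(-4, 4)*6 + 16 = (-⅕*4 + (⅕)*(-4)²)*6 + 16 = (-⅘ + (⅕)*16)*6 + 16 = (-⅘ + 16/5)*6 + 16 = (12/5)*6 + 16 = 72/5 + 16 = 152/5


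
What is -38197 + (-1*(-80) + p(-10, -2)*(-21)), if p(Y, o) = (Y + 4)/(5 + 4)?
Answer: -38103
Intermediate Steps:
p(Y, o) = 4/9 + Y/9 (p(Y, o) = (4 + Y)/9 = (4 + Y)*(⅑) = 4/9 + Y/9)
-38197 + (-1*(-80) + p(-10, -2)*(-21)) = -38197 + (-1*(-80) + (4/9 + (⅑)*(-10))*(-21)) = -38197 + (80 + (4/9 - 10/9)*(-21)) = -38197 + (80 - ⅔*(-21)) = -38197 + (80 + 14) = -38197 + 94 = -38103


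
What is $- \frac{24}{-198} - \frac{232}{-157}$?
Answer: $\frac{8284}{5181} \approx 1.5989$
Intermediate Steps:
$- \frac{24}{-198} - \frac{232}{-157} = \left(-24\right) \left(- \frac{1}{198}\right) - - \frac{232}{157} = \frac{4}{33} + \frac{232}{157} = \frac{8284}{5181}$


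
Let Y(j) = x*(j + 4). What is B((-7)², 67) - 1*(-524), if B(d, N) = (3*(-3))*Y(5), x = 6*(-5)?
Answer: 2954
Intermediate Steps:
x = -30
Y(j) = -120 - 30*j (Y(j) = -30*(j + 4) = -30*(4 + j) = -120 - 30*j)
B(d, N) = 2430 (B(d, N) = (3*(-3))*(-120 - 30*5) = -9*(-120 - 150) = -9*(-270) = 2430)
B((-7)², 67) - 1*(-524) = 2430 - 1*(-524) = 2430 + 524 = 2954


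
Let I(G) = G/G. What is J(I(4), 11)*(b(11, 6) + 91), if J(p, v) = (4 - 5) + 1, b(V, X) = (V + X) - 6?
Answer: 0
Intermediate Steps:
I(G) = 1
b(V, X) = -6 + V + X
J(p, v) = 0 (J(p, v) = -1 + 1 = 0)
J(I(4), 11)*(b(11, 6) + 91) = 0*((-6 + 11 + 6) + 91) = 0*(11 + 91) = 0*102 = 0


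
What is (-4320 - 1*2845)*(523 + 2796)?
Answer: -23780635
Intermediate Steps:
(-4320 - 1*2845)*(523 + 2796) = (-4320 - 2845)*3319 = -7165*3319 = -23780635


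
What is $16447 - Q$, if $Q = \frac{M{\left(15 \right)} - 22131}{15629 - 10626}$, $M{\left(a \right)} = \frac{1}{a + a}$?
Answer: $\frac{2469194159}{150090} \approx 16451.0$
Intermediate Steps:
$M{\left(a \right)} = \frac{1}{2 a}$
$Q = - \frac{663929}{150090}$ ($Q = \frac{\frac{1}{2 \cdot 15} - 22131}{15629 - 10626} = \frac{\frac{1}{2} \cdot \frac{1}{15} - 22131}{5003} = \left(\frac{1}{30} - 22131\right) \frac{1}{5003} = \left(- \frac{663929}{30}\right) \frac{1}{5003} = - \frac{663929}{150090} \approx -4.4235$)
$16447 - Q = 16447 - - \frac{663929}{150090} = 16447 + \frac{663929}{150090} = \frac{2469194159}{150090}$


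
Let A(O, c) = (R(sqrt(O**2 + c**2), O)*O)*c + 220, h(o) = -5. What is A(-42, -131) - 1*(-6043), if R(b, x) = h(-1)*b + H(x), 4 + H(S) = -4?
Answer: -37753 - 137550*sqrt(757) ≈ -3.8223e+6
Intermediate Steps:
H(S) = -8 (H(S) = -4 - 4 = -8)
R(b, x) = -8 - 5*b (R(b, x) = -5*b - 8 = -8 - 5*b)
A(O, c) = 220 + O*c*(-8 - 5*sqrt(O**2 + c**2)) (A(O, c) = ((-8 - 5*sqrt(O**2 + c**2))*O)*c + 220 = (O*(-8 - 5*sqrt(O**2 + c**2)))*c + 220 = O*c*(-8 - 5*sqrt(O**2 + c**2)) + 220 = 220 + O*c*(-8 - 5*sqrt(O**2 + c**2)))
A(-42, -131) - 1*(-6043) = (220 - 1*(-42)*(-131)*(8 + 5*sqrt((-42)**2 + (-131)**2))) - 1*(-6043) = (220 - 1*(-42)*(-131)*(8 + 5*sqrt(1764 + 17161))) + 6043 = (220 - 1*(-42)*(-131)*(8 + 5*sqrt(18925))) + 6043 = (220 - 1*(-42)*(-131)*(8 + 5*(5*sqrt(757)))) + 6043 = (220 - 1*(-42)*(-131)*(8 + 25*sqrt(757))) + 6043 = (220 + (-44016 - 137550*sqrt(757))) + 6043 = (-43796 - 137550*sqrt(757)) + 6043 = -37753 - 137550*sqrt(757)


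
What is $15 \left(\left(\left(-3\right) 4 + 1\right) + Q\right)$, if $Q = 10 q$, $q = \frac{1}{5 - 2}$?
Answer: $-115$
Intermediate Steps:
$q = \frac{1}{3} \approx 0.33333$
$Q = \frac{10}{3}$ ($Q = 10 \cdot \frac{1}{3} = \frac{10}{3} \approx 3.3333$)
$15 \left(\left(\left(-3\right) 4 + 1\right) + Q\right) = 15 \left(\left(\left(-3\right) 4 + 1\right) + \frac{10}{3}\right) = 15 \left(\left(-12 + 1\right) + \frac{10}{3}\right) = 15 \left(-11 + \frac{10}{3}\right) = 15 \left(- \frac{23}{3}\right) = -115$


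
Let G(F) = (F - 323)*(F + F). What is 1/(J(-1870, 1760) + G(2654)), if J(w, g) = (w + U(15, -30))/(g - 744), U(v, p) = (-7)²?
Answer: 1016/12570913347 ≈ 8.0821e-8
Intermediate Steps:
U(v, p) = 49
J(w, g) = (49 + w)/(-744 + g) (J(w, g) = (w + 49)/(g - 744) = (49 + w)/(-744 + g))
G(F) = 2*F*(-323 + F) (G(F) = (-323 + F)*(2*F) = 2*F*(-323 + F))
1/(J(-1870, 1760) + G(2654)) = 1/((49 - 1870)/(-744 + 1760) + 2*2654*(-323 + 2654)) = 1/(-1821/1016 + 2*2654*2331) = 1/((1/1016)*(-1821) + 12372948) = 1/(-1821/1016 + 12372948) = 1/(12570913347/1016) = 1016/12570913347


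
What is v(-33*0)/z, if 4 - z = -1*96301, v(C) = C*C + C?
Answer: 0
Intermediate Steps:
v(C) = C + C² (v(C) = C² + C = C + C²)
z = 96305 (z = 4 - (-1)*96301 = 4 - 1*(-96301) = 4 + 96301 = 96305)
v(-33*0)/z = ((-33*0)*(1 - 33*0))/96305 = (0*(1 + 0))*(1/96305) = (0*1)*(1/96305) = 0*(1/96305) = 0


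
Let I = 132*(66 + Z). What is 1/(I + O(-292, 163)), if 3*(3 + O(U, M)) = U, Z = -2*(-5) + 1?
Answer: 3/30191 ≈ 9.9367e-5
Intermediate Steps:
Z = 11 (Z = 10 + 1 = 11)
O(U, M) = -3 + U/3
I = 10164 (I = 132*(66 + 11) = 132*77 = 10164)
1/(I + O(-292, 163)) = 1/(10164 + (-3 + (⅓)*(-292))) = 1/(10164 + (-3 - 292/3)) = 1/(10164 - 301/3) = 1/(30191/3) = 3/30191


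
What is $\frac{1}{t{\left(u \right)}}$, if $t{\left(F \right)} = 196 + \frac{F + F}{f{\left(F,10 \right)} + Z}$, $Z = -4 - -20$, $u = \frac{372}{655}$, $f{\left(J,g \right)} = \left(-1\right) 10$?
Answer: $\frac{655}{128504} \approx 0.0050971$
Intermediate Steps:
$f{\left(J,g \right)} = -10$
$u = \frac{372}{655}$ ($u = 372 \cdot \frac{1}{655} = \frac{372}{655} \approx 0.56794$)
$Z = 16$ ($Z = -4 + 20 = 16$)
$t{\left(F \right)} = 196 + \frac{F}{3}$ ($t{\left(F \right)} = 196 + \frac{F + F}{-10 + 16} = 196 + \frac{2 F}{6} = 196 + 2 F \frac{1}{6} = 196 + \frac{F}{3}$)
$\frac{1}{t{\left(u \right)}} = \frac{1}{196 + \frac{1}{3} \cdot \frac{372}{655}} = \frac{1}{196 + \frac{124}{655}} = \frac{1}{\frac{128504}{655}} = \frac{655}{128504}$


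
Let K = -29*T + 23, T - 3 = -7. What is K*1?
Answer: 139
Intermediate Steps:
T = -4 (T = 3 - 7 = -4)
K = 139 (K = -29*(-4) + 23 = 116 + 23 = 139)
K*1 = 139*1 = 139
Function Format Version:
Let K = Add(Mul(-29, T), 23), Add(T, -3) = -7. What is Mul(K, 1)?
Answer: 139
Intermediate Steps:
T = -4 (T = Add(3, -7) = -4)
K = 139 (K = Add(Mul(-29, -4), 23) = Add(116, 23) = 139)
Mul(K, 1) = Mul(139, 1) = 139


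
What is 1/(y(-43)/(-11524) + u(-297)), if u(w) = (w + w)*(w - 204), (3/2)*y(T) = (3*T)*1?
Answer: 134/39877597 ≈ 3.3603e-6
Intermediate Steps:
y(T) = 2*T (y(T) = 2*((3*T)*1)/3 = 2*(3*T)/3 = 2*T)
u(w) = 2*w*(-204 + w) (u(w) = (2*w)*(-204 + w) = 2*w*(-204 + w))
1/(y(-43)/(-11524) + u(-297)) = 1/((2*(-43))/(-11524) + 2*(-297)*(-204 - 297)) = 1/(-86*(-1/11524) + 2*(-297)*(-501)) = 1/(1/134 + 297594) = 1/(39877597/134) = 134/39877597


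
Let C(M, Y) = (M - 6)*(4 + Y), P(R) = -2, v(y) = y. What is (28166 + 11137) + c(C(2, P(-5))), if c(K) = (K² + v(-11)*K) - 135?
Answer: 39320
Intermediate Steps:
C(M, Y) = (-6 + M)*(4 + Y)
c(K) = -135 + K² - 11*K (c(K) = (K² - 11*K) - 135 = -135 + K² - 11*K)
(28166 + 11137) + c(C(2, P(-5))) = (28166 + 11137) + (-135 + (-24 - 6*(-2) + 4*2 + 2*(-2))² - 11*(-24 - 6*(-2) + 4*2 + 2*(-2))) = 39303 + (-135 + (-24 + 12 + 8 - 4)² - 11*(-24 + 12 + 8 - 4)) = 39303 + (-135 + (-8)² - 11*(-8)) = 39303 + (-135 + 64 + 88) = 39303 + 17 = 39320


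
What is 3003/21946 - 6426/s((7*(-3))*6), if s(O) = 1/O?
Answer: 17769152499/21946 ≈ 8.0968e+5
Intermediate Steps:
3003/21946 - 6426/s((7*(-3))*6) = 3003/21946 - 6426*(7*(-3))*6 = 3003*(1/21946) - 6426*(-21*6) = 3003/21946 - 6426/(1/(-126)) = 3003/21946 - 6426/(-1/126) = 3003/21946 - 6426*(-126) = 3003/21946 + 809676 = 17769152499/21946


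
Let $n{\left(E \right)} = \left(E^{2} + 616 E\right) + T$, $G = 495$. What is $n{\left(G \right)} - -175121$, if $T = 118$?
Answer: $725184$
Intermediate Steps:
$n{\left(E \right)} = 118 + E^{2} + 616 E$ ($n{\left(E \right)} = \left(E^{2} + 616 E\right) + 118 = 118 + E^{2} + 616 E$)
$n{\left(G \right)} - -175121 = \left(118 + 495^{2} + 616 \cdot 495\right) - -175121 = \left(118 + 245025 + 304920\right) + 175121 = 550063 + 175121 = 725184$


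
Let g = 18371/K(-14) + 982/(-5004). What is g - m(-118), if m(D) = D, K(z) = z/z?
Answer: 46258987/2502 ≈ 18489.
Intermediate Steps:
K(z) = 1
g = 45963751/2502 (g = 18371/1 + 982/(-5004) = 18371*1 + 982*(-1/5004) = 18371 - 491/2502 = 45963751/2502 ≈ 18371.)
g - m(-118) = 45963751/2502 - 1*(-118) = 45963751/2502 + 118 = 46258987/2502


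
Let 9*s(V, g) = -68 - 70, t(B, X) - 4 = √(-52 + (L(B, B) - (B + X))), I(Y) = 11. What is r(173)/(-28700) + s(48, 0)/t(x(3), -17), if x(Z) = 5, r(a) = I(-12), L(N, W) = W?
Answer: (-33*√35 + 1320332*I)/(86100*(√35 - 4*I)) ≈ -1.203 + 1.7787*I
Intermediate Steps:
r(a) = 11
t(B, X) = 4 + √(-52 - X) (t(B, X) = 4 + √(-52 + (B - (B + X))) = 4 + √(-52 + (B + (-B - X))) = 4 + √(-52 - X))
s(V, g) = -46/3 (s(V, g) = (-68 - 70)/9 = (⅑)*(-138) = -46/3)
r(173)/(-28700) + s(48, 0)/t(x(3), -17) = 11/(-28700) - 46/(3*(4 + √(-52 - 1*(-17)))) = 11*(-1/28700) - 46/(3*(4 + √(-52 + 17))) = -11/28700 - 46/(3*(4 + √(-35))) = -11/28700 - 46/(3*(4 + I*√35))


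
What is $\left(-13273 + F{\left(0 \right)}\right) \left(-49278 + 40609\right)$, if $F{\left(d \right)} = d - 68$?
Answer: $115653129$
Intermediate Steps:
$F{\left(d \right)} = -68 + d$
$\left(-13273 + F{\left(0 \right)}\right) \left(-49278 + 40609\right) = \left(-13273 + \left(-68 + 0\right)\right) \left(-49278 + 40609\right) = \left(-13273 - 68\right) \left(-8669\right) = \left(-13341\right) \left(-8669\right) = 115653129$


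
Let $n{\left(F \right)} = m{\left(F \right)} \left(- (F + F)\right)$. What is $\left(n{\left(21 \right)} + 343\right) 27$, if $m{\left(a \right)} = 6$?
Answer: $2457$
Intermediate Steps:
$n{\left(F \right)} = - 12 F$ ($n{\left(F \right)} = 6 \left(- (F + F)\right) = 6 \left(- 2 F\right) = - 12 F$)
$\left(n{\left(21 \right)} + 343\right) 27 = \left(\left(-12\right) 21 + 343\right) 27 = \left(-252 + 343\right) 27 = 91 \cdot 27 = 2457$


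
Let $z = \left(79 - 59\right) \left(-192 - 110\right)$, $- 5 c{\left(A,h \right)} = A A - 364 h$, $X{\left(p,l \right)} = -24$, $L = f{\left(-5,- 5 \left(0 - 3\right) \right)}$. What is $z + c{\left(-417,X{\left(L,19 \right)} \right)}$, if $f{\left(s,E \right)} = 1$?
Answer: $-42565$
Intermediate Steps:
$L = 1$
$c{\left(A,h \right)} = - \frac{A^{2}}{5} + \frac{364 h}{5}$ ($c{\left(A,h \right)} = - \frac{A A - 364 h}{5} = - \frac{A^{2} - 364 h}{5} = - \frac{A^{2}}{5} + \frac{364 h}{5}$)
$z = -6040$ ($z = 20 \left(-302\right) = -6040$)
$z + c{\left(-417,X{\left(L,19 \right)} \right)} = -6040 + \left(- \frac{\left(-417\right)^{2}}{5} + \frac{364}{5} \left(-24\right)\right) = -6040 - 36525 = -42565$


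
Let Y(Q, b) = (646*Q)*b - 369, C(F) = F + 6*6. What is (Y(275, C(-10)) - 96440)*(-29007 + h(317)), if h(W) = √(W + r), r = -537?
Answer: -131172293637 + 9044182*I*√55 ≈ -1.3117e+11 + 6.7073e+7*I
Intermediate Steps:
h(W) = √(-537 + W) (h(W) = √(W - 537) = √(-537 + W))
C(F) = 36 + F (C(F) = F + 36 = 36 + F)
Y(Q, b) = -369 + 646*Q*b (Y(Q, b) = 646*Q*b - 369 = -369 + 646*Q*b)
(Y(275, C(-10)) - 96440)*(-29007 + h(317)) = ((-369 + 646*275*(36 - 10)) - 96440)*(-29007 + √(-537 + 317)) = ((-369 + 646*275*26) - 96440)*(-29007 + √(-220)) = ((-369 + 4618900) - 96440)*(-29007 + 2*I*√55) = (4618531 - 96440)*(-29007 + 2*I*√55) = 4522091*(-29007 + 2*I*√55) = -131172293637 + 9044182*I*√55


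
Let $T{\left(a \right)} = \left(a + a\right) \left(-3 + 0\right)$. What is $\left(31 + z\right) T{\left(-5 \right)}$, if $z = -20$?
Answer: $330$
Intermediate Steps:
$T{\left(a \right)} = - 6 a$ ($T{\left(a \right)} = 2 a \left(-3\right) = - 6 a$)
$\left(31 + z\right) T{\left(-5 \right)} = \left(31 - 20\right) \left(\left(-6\right) \left(-5\right)\right) = 11 \cdot 30 = 330$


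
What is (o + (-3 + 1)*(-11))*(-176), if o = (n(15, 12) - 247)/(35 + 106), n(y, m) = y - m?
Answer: -503008/141 ≈ -3567.4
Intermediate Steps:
o = -244/141 (o = ((15 - 1*12) - 247)/(35 + 106) = ((15 - 12) - 247)/141 = (3 - 247)*(1/141) = -244*1/141 = -244/141 ≈ -1.7305)
(o + (-3 + 1)*(-11))*(-176) = (-244/141 + (-3 + 1)*(-11))*(-176) = (-244/141 - 2*(-11))*(-176) = (-244/141 + 22)*(-176) = (2858/141)*(-176) = -503008/141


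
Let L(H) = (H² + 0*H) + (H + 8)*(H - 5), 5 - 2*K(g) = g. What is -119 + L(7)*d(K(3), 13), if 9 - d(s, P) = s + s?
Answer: 434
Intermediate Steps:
K(g) = 5/2 - g/2
d(s, P) = 9 - 2*s (d(s, P) = 9 - (s + s) = 9 - 2*s)
L(H) = H² + (-5 + H)*(8 + H) (L(H) = (H² + 0) + (8 + H)*(-5 + H) = H² + (-5 + H)*(8 + H))
-119 + L(7)*d(K(3), 13) = -119 + (-40 + 2*7² + 3*7)*(9 - 2*(5/2 - ½*3)) = -119 + (-40 + 2*49 + 21)*(9 - 2*(5/2 - 3/2)) = -119 + (-40 + 98 + 21)*(9 - 2*1) = -119 + 79*(9 - 2) = -119 + 79*7 = -119 + 553 = 434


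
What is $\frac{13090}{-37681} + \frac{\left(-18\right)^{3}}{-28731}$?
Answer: $- \frac{7444438}{51552991} \approx -0.1444$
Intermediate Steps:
$\frac{13090}{-37681} + \frac{\left(-18\right)^{3}}{-28731} = 13090 \left(- \frac{1}{37681}\right) - - \frac{1944}{9577} = - \frac{1870}{5383} + \frac{1944}{9577} = - \frac{7444438}{51552991}$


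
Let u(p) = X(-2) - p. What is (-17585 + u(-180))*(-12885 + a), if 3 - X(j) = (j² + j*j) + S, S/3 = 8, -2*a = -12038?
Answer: 119701844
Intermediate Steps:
a = 6019 (a = -½*(-12038) = 6019)
S = 24 (S = 3*8 = 24)
X(j) = -21 - 2*j² (X(j) = 3 - ((j² + j*j) + 24) = 3 - ((j² + j²) + 24) = 3 - (2*j² + 24) = 3 - (24 + 2*j²) = 3 + (-24 - 2*j²) = -21 - 2*j²)
u(p) = -29 - p (u(p) = (-21 - 2*(-2)²) - p = (-21 - 2*4) - p = (-21 - 8) - p = -29 - p)
(-17585 + u(-180))*(-12885 + a) = (-17585 + (-29 - 1*(-180)))*(-12885 + 6019) = (-17585 + (-29 + 180))*(-6866) = (-17585 + 151)*(-6866) = -17434*(-6866) = 119701844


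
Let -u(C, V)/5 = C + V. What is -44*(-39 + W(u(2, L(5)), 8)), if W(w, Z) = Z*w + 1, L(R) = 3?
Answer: 10472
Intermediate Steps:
u(C, V) = -5*C - 5*V (u(C, V) = -5*(C + V) = -5*C - 5*V)
W(w, Z) = 1 + Z*w
-44*(-39 + W(u(2, L(5)), 8)) = -44*(-39 + (1 + 8*(-5*2 - 5*3))) = -44*(-39 + (1 + 8*(-10 - 15))) = -44*(-39 + (1 + 8*(-25))) = -44*(-39 + (1 - 200)) = -44*(-39 - 199) = -44*(-238) = 10472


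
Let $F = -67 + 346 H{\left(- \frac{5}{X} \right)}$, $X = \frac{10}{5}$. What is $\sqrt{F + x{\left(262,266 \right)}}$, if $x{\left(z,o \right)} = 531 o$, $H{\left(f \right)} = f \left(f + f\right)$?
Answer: $4 \sqrt{9094} \approx 381.45$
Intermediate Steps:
$X = 2$ ($X = 10 \cdot \frac{1}{5} = 2$)
$H{\left(f \right)} = 2 f^{2}$ ($H{\left(f \right)} = f 2 f = 2 f^{2}$)
$F = 4258$ ($F = -67 + 346 \cdot 2 \left(- \frac{5}{2}\right)^{2} = -67 + 346 \cdot 2 \cdot \frac{25}{4} = -67 + 346 \cdot \frac{25}{2} = -67 + 4325 = 4258$)
$\sqrt{F + x{\left(262,266 \right)}} = \sqrt{4258 + 531 \cdot 266} = \sqrt{4258 + 141246} = \sqrt{145504} = 4 \sqrt{9094}$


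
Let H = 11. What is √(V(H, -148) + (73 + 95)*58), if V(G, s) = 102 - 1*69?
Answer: √9777 ≈ 98.879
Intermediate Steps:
V(G, s) = 33 (V(G, s) = 102 - 69 = 33)
√(V(H, -148) + (73 + 95)*58) = √(33 + (73 + 95)*58) = √(33 + 168*58) = √(33 + 9744) = √9777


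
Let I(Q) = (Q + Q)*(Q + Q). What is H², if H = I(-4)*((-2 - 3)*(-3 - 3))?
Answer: 3686400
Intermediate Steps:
I(Q) = 4*Q² (I(Q) = (2*Q)*(2*Q) = 4*Q²)
H = 1920 (H = (4*(-4)²)*((-2 - 3)*(-3 - 3)) = (4*16)*(-5*(-6)) = 64*30 = 1920)
H² = 1920² = 3686400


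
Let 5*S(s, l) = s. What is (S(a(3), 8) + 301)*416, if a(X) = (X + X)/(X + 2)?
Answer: 3132896/25 ≈ 1.2532e+5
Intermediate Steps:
a(X) = 2*X/(2 + X) (a(X) = (2*X)/(2 + X) = 2*X/(2 + X))
S(s, l) = s/5
(S(a(3), 8) + 301)*416 = ((2*3/(2 + 3))/5 + 301)*416 = ((2*3/5)/5 + 301)*416 = ((2*3*(⅕))/5 + 301)*416 = ((⅕)*(6/5) + 301)*416 = (6/25 + 301)*416 = (7531/25)*416 = 3132896/25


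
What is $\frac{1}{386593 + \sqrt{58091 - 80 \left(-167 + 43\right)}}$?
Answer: $\frac{386593}{149454079638} - \frac{\sqrt{68011}}{149454079638} \approx 2.585 \cdot 10^{-6}$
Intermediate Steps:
$\frac{1}{386593 + \sqrt{58091 - 80 \left(-167 + 43\right)}} = \frac{1}{386593 + \sqrt{58091 - -9920}} = \frac{1}{386593 + \sqrt{58091 + 9920}} = \frac{1}{386593 + \sqrt{68011}}$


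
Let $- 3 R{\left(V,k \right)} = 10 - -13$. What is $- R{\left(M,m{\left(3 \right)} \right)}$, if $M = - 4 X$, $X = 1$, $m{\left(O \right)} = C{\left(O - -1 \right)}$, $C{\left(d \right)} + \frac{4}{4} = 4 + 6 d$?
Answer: $\frac{23}{3} \approx 7.6667$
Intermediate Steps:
$C{\left(d \right)} = 3 + 6 d$ ($C{\left(d \right)} = -1 + \left(4 + 6 d\right) = 3 + 6 d$)
$m{\left(O \right)} = 9 + 6 O$ ($m{\left(O \right)} = 3 + 6 \left(O - -1\right) = 3 + 6 \left(O + 1\right) = 3 + 6 \left(1 + O\right) = 3 + \left(6 + 6 O\right) = 9 + 6 O$)
$M = -4$ ($M = \left(-4\right) 1 = -4$)
$R{\left(V,k \right)} = - \frac{23}{3}$ ($R{\left(V,k \right)} = - \frac{10 - -13}{3} = - \frac{10 + 13}{3} = \left(- \frac{1}{3}\right) 23 = - \frac{23}{3}$)
$- R{\left(M,m{\left(3 \right)} \right)} = \left(-1\right) \left(- \frac{23}{3}\right) = \frac{23}{3}$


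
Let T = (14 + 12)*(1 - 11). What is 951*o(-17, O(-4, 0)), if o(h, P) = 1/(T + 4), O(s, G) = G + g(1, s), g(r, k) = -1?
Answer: -951/256 ≈ -3.7148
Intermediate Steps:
T = -260 (T = 26*(-10) = -260)
O(s, G) = -1 + G (O(s, G) = G - 1 = -1 + G)
o(h, P) = -1/256 (o(h, P) = 1/(-260 + 4) = 1/(-256) = -1/256)
951*o(-17, O(-4, 0)) = 951*(-1/256) = -951/256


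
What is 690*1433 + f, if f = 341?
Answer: 989111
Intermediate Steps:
690*1433 + f = 690*1433 + 341 = 988770 + 341 = 989111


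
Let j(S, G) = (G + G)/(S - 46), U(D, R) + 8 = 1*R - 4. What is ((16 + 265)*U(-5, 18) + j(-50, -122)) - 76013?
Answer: -1783787/24 ≈ -74325.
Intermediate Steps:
U(D, R) = -12 + R (U(D, R) = -8 + (1*R - 4) = -8 + (R - 4) = -8 + (-4 + R) = -12 + R)
j(S, G) = 2*G/(-46 + S) (j(S, G) = (2*G)/(-46 + S) = 2*G/(-46 + S))
((16 + 265)*U(-5, 18) + j(-50, -122)) - 76013 = ((16 + 265)*(-12 + 18) + 2*(-122)/(-46 - 50)) - 76013 = (281*6 + 2*(-122)/(-96)) - 76013 = (1686 + 2*(-122)*(-1/96)) - 76013 = (1686 + 61/24) - 76013 = 40525/24 - 76013 = -1783787/24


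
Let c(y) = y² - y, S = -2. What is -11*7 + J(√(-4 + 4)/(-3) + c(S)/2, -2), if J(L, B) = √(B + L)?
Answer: -76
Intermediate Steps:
-11*7 + J(√(-4 + 4)/(-3) + c(S)/2, -2) = -11*7 + √(-2 + (√(-4 + 4)/(-3) - 2*(-1 - 2)/2)) = -77 + √(-2 + (√0*(-⅓) - 2*(-3)*(½))) = -77 + √(-2 + (0*(-⅓) + 6*(½))) = -77 + √(-2 + (0 + 3)) = -77 + √(-2 + 3) = -77 + √1 = -77 + 1 = -76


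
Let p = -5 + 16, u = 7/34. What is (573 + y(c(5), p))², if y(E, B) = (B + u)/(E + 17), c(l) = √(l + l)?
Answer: 3290541741515/9998244 - 13551535*√10/294066 ≈ 3.2897e+5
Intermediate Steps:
c(l) = √2*√l (c(l) = √(2*l) = √2*√l)
u = 7/34 (u = 7*(1/34) = 7/34 ≈ 0.20588)
p = 11
y(E, B) = (7/34 + B)/(17 + E) (y(E, B) = (B + 7/34)/(E + 17) = (7/34 + B)/(17 + E))
(573 + y(c(5), p))² = (573 + (7/34 + 11)/(17 + √2*√5))² = (573 + (381/34)/(17 + √10))² = (573 + 381/(34*(17 + √10)))²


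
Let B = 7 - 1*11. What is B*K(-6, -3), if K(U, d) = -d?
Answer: -12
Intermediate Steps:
B = -4 (B = 7 - 11 = -4)
B*K(-6, -3) = -(-4)*(-3) = -4*3 = -12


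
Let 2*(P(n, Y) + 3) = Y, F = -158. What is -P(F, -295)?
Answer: 301/2 ≈ 150.50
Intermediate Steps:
P(n, Y) = -3 + Y/2
-P(F, -295) = -(-3 + (1/2)*(-295)) = -(-3 - 295/2) = -1*(-301/2) = 301/2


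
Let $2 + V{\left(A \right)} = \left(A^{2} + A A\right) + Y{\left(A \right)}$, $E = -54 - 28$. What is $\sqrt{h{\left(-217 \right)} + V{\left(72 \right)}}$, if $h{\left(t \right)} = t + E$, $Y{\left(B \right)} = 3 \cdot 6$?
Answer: $\sqrt{10085} \approx 100.42$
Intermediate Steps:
$Y{\left(B \right)} = 18$
$E = -82$
$h{\left(t \right)} = -82 + t$ ($h{\left(t \right)} = t - 82 = -82 + t$)
$V{\left(A \right)} = 16 + 2 A^{2}$ ($V{\left(A \right)} = -2 + \left(\left(A^{2} + A A\right) + 18\right) = -2 + \left(\left(A^{2} + A^{2}\right) + 18\right) = -2 + \left(2 A^{2} + 18\right) = -2 + \left(18 + 2 A^{2}\right) = 16 + 2 A^{2}$)
$\sqrt{h{\left(-217 \right)} + V{\left(72 \right)}} = \sqrt{\left(-82 - 217\right) + \left(16 + 2 \cdot 72^{2}\right)} = \sqrt{-299 + \left(16 + 2 \cdot 5184\right)} = \sqrt{-299 + \left(16 + 10368\right)} = \sqrt{-299 + 10384} = \sqrt{10085}$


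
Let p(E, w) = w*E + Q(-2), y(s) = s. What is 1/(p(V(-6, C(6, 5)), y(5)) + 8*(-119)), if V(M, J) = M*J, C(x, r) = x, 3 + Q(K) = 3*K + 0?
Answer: -1/1141 ≈ -0.00087642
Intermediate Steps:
Q(K) = -3 + 3*K (Q(K) = -3 + (3*K + 0) = -3 + 3*K)
V(M, J) = J*M
p(E, w) = -9 + E*w (p(E, w) = w*E + (-3 + 3*(-2)) = E*w + (-3 - 6) = E*w - 9 = -9 + E*w)
1/(p(V(-6, C(6, 5)), y(5)) + 8*(-119)) = 1/((-9 + (6*(-6))*5) + 8*(-119)) = 1/((-9 - 36*5) - 952) = 1/((-9 - 180) - 952) = 1/(-189 - 952) = 1/(-1141) = -1/1141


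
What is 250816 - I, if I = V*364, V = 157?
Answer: 193668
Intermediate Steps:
I = 57148 (I = 157*364 = 57148)
250816 - I = 250816 - 1*57148 = 250816 - 57148 = 193668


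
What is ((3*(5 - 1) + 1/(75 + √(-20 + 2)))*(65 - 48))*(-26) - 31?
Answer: (-16005*√2 + 400567*I)/(3*(√2 - 25*I)) ≈ -5340.9 + 0.33231*I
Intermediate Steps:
((3*(5 - 1) + 1/(75 + √(-20 + 2)))*(65 - 48))*(-26) - 31 = ((3*4 + 1/(75 + √(-18)))*17)*(-26) - 31 = ((12 + 1/(75 + 3*I*√2))*17)*(-26) - 31 = (204 + 17/(75 + 3*I*√2))*(-26) - 31 = (-5304 - 442/(75 + 3*I*√2)) - 31 = -5335 - 442/(75 + 3*I*√2)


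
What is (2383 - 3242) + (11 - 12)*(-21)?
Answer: -838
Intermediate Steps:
(2383 - 3242) + (11 - 12)*(-21) = -859 - 1*(-21) = -859 + 21 = -838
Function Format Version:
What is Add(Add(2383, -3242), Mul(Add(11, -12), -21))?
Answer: -838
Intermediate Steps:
Add(Add(2383, -3242), Mul(Add(11, -12), -21)) = Add(-859, Mul(-1, -21)) = Add(-859, 21) = -838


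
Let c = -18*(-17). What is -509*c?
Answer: -155754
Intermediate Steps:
c = 306
-509*c = -509*306 = -155754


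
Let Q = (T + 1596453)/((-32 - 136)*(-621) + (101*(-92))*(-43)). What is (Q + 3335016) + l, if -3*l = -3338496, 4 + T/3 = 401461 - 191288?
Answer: 560300417148/125971 ≈ 4.4479e+6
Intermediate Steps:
T = 630507 (T = -12 + 3*(401461 - 191288) = -12 + 3*210173 = -12 + 630519 = 630507)
l = 1112832 (l = -1/3*(-3338496) = 1112832)
Q = 556740/125971 (Q = (630507 + 1596453)/((-32 - 136)*(-621) + (101*(-92))*(-43)) = 2226960/(-168*(-621) - 9292*(-43)) = 2226960/(104328 + 399556) = 2226960/503884 = 2226960*(1/503884) = 556740/125971 ≈ 4.4196)
(Q + 3335016) + l = (556740/125971 + 3335016) + 1112832 = 420115857276/125971 + 1112832 = 560300417148/125971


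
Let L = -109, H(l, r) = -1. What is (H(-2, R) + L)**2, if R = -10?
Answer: 12100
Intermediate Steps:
(H(-2, R) + L)**2 = (-1 - 109)**2 = (-110)**2 = 12100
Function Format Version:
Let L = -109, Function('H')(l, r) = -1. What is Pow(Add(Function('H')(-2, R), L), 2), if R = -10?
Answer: 12100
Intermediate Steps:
Pow(Add(Function('H')(-2, R), L), 2) = Pow(Add(-1, -109), 2) = Pow(-110, 2) = 12100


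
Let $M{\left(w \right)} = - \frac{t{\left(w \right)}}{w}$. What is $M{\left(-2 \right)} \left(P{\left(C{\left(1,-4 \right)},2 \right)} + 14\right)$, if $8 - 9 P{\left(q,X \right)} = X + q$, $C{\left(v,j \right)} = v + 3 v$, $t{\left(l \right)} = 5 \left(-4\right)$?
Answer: $- \frac{1280}{9} \approx -142.22$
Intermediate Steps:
$t{\left(l \right)} = -20$
$C{\left(v,j \right)} = 4 v$
$P{\left(q,X \right)} = \frac{8}{9} - \frac{X}{9} - \frac{q}{9}$ ($P{\left(q,X \right)} = \frac{8}{9} - \frac{X + q}{9} = \frac{8}{9} - \left(\frac{X}{9} + \frac{q}{9}\right) = \frac{8}{9} - \frac{X}{9} - \frac{q}{9}$)
$M{\left(w \right)} = \frac{20}{w}$ ($M{\left(w \right)} = - \frac{-20}{w} = \frac{20}{w}$)
$M{\left(-2 \right)} \left(P{\left(C{\left(1,-4 \right)},2 \right)} + 14\right) = \frac{20}{-2} \left(\left(\frac{8}{9} - \frac{2}{9} - \frac{4 \cdot 1}{9}\right) + 14\right) = 20 \left(- \frac{1}{2}\right) \left(\left(\frac{8}{9} - \frac{2}{9} - \frac{4}{9}\right) + 14\right) = - 10 \left(\left(\frac{8}{9} - \frac{2}{9} - \frac{4}{9}\right) + 14\right) = - 10 \left(\frac{2}{9} + 14\right) = \left(-10\right) \frac{128}{9} = - \frac{1280}{9}$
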